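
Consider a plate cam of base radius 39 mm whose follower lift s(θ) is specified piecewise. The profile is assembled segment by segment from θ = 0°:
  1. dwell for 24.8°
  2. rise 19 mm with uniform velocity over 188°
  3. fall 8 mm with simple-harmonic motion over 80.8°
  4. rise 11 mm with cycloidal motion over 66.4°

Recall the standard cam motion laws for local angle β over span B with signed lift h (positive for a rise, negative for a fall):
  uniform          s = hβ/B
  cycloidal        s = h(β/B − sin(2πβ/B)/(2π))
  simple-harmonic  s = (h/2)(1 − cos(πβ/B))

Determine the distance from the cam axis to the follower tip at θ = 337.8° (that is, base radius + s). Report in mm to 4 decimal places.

seg 1 [0°–24.8°] dwell: s stays 0.0000
seg 2 [24.8°–212.8°] uniform, h=19: full span → s += 19 → s = 19.0000
seg 3 [212.8°–293.6°] simple-harmonic, h=-8: full span → s += -8 → s = 11.0000
seg 4 [293.6°–360°] cycloidal, h=11: θ=337.8° here. β=44.2, B=66.4. 11·(0.6657 − sin(2π·0.6657)/(2π)) = 8.8329 → s = 19.8329
radial distance = base radius + s = 39 + 19.8329 = 58.8329

58.8329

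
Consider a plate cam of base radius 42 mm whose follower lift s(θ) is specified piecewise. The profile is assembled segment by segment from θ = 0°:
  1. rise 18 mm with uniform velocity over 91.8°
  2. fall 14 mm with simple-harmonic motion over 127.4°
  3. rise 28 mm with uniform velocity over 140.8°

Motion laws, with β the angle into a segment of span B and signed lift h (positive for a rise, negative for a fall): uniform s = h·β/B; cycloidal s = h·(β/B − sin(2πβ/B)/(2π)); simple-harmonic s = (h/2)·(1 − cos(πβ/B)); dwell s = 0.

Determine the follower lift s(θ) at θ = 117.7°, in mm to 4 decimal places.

seg 1 [0°–91.8°] uniform, h=18: full span → s += 18 → s = 18.0000
seg 2 [91.8°–219.2°] simple-harmonic, h=-14: θ=117.7° here. β=25.9, B=127.4. -14/2·(1 − cos(π·0.2033)) = -1.3798 → s = 16.6202

16.6202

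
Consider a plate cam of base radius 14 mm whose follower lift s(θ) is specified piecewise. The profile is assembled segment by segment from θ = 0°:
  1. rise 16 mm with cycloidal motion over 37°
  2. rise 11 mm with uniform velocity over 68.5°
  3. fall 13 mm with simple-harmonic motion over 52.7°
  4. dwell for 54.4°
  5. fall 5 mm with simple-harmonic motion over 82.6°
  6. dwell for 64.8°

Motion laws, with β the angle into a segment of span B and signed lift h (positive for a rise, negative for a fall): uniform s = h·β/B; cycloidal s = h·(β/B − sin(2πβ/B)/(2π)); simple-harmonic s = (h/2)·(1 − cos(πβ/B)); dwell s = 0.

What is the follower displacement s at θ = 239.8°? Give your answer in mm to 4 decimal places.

seg 1 [0°–37°] cycloidal, h=16: full span → s += 16 → s = 16.0000
seg 2 [37°–105.5°] uniform, h=11: full span → s += 11 → s = 27.0000
seg 3 [105.5°–158.2°] simple-harmonic, h=-13: full span → s += -13 → s = 14.0000
seg 4 [158.2°–212.6°] dwell: s stays 14.0000
seg 5 [212.6°–295.2°] simple-harmonic, h=-5: θ=239.8° here. β=27.2, B=82.6. -5/2·(1 − cos(π·0.3293)) = -1.2227 → s = 12.7773

12.7773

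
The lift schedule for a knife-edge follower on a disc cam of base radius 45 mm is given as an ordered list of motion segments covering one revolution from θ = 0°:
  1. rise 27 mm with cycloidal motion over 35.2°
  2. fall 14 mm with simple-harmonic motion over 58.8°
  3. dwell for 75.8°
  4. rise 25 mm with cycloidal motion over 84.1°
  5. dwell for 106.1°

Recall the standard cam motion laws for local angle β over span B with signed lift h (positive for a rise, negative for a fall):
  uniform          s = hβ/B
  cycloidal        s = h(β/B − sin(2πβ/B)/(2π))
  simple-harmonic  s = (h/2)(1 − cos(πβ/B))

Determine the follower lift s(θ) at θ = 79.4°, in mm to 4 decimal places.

seg 1 [0°–35.2°] cycloidal, h=27: full span → s += 27 → s = 27.0000
seg 2 [35.2°–94°] simple-harmonic, h=-14: θ=79.4° here. β=44.2, B=58.8. -14/2·(1 − cos(π·0.7517)) = -11.9761 → s = 15.0239

15.0239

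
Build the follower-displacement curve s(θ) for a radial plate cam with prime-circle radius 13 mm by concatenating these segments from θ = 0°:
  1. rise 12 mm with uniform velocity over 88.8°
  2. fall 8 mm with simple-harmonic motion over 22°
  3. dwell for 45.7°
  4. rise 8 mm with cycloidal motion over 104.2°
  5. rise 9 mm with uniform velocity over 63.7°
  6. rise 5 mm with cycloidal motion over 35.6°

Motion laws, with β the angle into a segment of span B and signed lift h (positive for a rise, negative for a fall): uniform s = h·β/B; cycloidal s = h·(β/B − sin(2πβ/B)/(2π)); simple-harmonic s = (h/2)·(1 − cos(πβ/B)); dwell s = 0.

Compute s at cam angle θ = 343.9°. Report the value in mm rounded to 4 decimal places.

seg 1 [0°–88.8°] uniform, h=12: full span → s += 12 → s = 12.0000
seg 2 [88.8°–110.8°] simple-harmonic, h=-8: full span → s += -8 → s = 4.0000
seg 3 [110.8°–156.5°] dwell: s stays 4.0000
seg 4 [156.5°–260.7°] cycloidal, h=8: full span → s += 8 → s = 12.0000
seg 5 [260.7°–324.4°] uniform, h=9: full span → s += 9 → s = 21.0000
seg 6 [324.4°–360°] cycloidal, h=5: θ=343.9° here. β=19.5, B=35.6. 5·(0.5478 − sin(2π·0.5478)/(2π)) = 2.9740 → s = 23.9740

23.9740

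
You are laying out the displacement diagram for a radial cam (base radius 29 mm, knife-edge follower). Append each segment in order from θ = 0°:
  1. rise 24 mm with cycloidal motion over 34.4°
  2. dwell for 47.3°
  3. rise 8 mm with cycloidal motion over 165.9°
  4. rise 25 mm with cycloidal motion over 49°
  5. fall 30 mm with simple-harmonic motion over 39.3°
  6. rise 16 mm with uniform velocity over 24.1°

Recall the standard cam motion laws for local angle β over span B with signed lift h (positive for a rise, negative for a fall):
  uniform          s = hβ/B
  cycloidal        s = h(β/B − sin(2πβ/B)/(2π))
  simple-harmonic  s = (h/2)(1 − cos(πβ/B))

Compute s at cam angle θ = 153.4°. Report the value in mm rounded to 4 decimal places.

seg 1 [0°–34.4°] cycloidal, h=24: full span → s += 24 → s = 24.0000
seg 2 [34.4°–81.7°] dwell: s stays 24.0000
seg 3 [81.7°–247.6°] cycloidal, h=8: θ=153.4° here. β=71.7, B=165.9. 8·(0.4322 − sin(2π·0.4322)/(2π)) = 2.9313 → s = 26.9313

26.9313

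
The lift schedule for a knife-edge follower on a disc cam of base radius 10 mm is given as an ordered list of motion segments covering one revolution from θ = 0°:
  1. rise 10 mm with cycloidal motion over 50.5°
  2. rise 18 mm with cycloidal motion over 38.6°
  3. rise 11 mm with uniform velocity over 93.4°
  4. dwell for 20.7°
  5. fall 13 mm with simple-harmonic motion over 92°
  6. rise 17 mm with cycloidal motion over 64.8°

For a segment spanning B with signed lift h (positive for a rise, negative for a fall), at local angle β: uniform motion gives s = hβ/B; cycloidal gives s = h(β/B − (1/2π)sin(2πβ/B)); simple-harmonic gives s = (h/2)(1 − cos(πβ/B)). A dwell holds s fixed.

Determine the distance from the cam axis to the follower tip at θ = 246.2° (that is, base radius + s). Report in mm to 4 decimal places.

seg 1 [0°–50.5°] cycloidal, h=10: full span → s += 10 → s = 10.0000
seg 2 [50.5°–89.1°] cycloidal, h=18: full span → s += 18 → s = 28.0000
seg 3 [89.1°–182.5°] uniform, h=11: full span → s += 11 → s = 39.0000
seg 4 [182.5°–203.2°] dwell: s stays 39.0000
seg 5 [203.2°–295.2°] simple-harmonic, h=-13: θ=246.2° here. β=43, B=92. -13/2·(1 − cos(π·0.4674)) = -5.8353 → s = 33.1647
radial distance = base radius + s = 10 + 33.1647 = 43.1647

43.1647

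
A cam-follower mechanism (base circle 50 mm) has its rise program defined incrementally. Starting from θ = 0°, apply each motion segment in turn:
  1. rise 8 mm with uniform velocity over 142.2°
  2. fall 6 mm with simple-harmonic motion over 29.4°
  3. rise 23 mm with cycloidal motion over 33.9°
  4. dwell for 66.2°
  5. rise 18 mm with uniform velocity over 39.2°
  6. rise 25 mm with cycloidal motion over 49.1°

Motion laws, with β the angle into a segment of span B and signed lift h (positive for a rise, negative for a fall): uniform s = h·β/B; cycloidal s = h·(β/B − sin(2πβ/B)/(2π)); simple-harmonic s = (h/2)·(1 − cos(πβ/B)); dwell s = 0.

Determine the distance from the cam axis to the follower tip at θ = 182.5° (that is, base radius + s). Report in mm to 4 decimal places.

seg 1 [0°–142.2°] uniform, h=8: full span → s += 8 → s = 8.0000
seg 2 [142.2°–171.6°] simple-harmonic, h=-6: full span → s += -6 → s = 2.0000
seg 3 [171.6°–205.5°] cycloidal, h=23: θ=182.5° here. β=10.9, B=33.9. 23·(0.3215 − sin(2π·0.3215)/(2π)) = 4.0983 → s = 6.0983
radial distance = base radius + s = 50 + 6.0983 = 56.0983

56.0983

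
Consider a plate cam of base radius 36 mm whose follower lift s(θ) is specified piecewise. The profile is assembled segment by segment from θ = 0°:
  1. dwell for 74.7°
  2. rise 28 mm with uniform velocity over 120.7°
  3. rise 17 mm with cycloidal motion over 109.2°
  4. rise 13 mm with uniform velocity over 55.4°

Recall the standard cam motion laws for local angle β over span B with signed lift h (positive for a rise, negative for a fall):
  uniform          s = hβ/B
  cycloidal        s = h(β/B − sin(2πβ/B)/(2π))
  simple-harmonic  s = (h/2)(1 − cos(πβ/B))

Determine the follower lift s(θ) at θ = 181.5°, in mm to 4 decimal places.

seg 1 [0°–74.7°] dwell: s stays 0.0000
seg 2 [74.7°–195.4°] uniform, h=28: θ=181.5° here. β=106.8, B=120.7. 28·106.8/120.7 = 24.7755 → s = 24.7755

24.7755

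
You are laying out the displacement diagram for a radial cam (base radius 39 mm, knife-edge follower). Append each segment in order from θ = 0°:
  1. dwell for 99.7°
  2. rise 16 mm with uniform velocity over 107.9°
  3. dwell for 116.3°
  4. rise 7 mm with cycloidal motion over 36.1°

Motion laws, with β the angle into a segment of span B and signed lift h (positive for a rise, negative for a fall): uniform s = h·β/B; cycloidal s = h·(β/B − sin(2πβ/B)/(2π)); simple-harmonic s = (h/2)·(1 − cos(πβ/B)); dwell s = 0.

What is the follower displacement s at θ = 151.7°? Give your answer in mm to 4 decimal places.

seg 1 [0°–99.7°] dwell: s stays 0.0000
seg 2 [99.7°–207.6°] uniform, h=16: θ=151.7° here. β=52, B=107.9. 16·52/107.9 = 7.7108 → s = 7.7108

7.7108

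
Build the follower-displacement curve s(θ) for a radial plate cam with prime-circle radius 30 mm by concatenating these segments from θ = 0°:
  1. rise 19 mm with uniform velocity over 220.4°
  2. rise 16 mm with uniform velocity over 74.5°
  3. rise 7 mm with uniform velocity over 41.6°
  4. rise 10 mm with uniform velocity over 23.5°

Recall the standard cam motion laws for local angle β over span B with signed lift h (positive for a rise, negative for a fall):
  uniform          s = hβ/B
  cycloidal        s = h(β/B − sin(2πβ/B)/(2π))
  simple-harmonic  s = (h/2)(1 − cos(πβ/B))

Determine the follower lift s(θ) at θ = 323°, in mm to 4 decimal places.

seg 1 [0°–220.4°] uniform, h=19: full span → s += 19 → s = 19.0000
seg 2 [220.4°–294.9°] uniform, h=16: full span → s += 16 → s = 35.0000
seg 3 [294.9°–336.5°] uniform, h=7: θ=323° here. β=28.1, B=41.6. 7·28.1/41.6 = 4.7284 → s = 39.7284

39.7284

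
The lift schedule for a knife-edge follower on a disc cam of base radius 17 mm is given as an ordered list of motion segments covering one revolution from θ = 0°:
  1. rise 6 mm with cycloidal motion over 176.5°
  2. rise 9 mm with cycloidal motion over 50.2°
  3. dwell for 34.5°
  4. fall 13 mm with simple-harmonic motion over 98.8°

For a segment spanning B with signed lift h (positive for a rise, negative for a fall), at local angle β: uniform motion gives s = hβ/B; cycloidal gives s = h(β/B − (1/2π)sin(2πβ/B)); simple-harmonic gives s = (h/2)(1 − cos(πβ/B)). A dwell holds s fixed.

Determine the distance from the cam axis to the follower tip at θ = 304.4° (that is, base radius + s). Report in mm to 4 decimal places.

seg 1 [0°–176.5°] cycloidal, h=6: full span → s += 6 → s = 6.0000
seg 2 [176.5°–226.7°] cycloidal, h=9: full span → s += 9 → s = 15.0000
seg 3 [226.7°–261.2°] dwell: s stays 15.0000
seg 4 [261.2°–360°] simple-harmonic, h=-13: θ=304.4° here. β=43.2, B=98.8. -13/2·(1 − cos(π·0.4372)) = -5.2268 → s = 9.7732
radial distance = base radius + s = 17 + 9.7732 = 26.7732

26.7732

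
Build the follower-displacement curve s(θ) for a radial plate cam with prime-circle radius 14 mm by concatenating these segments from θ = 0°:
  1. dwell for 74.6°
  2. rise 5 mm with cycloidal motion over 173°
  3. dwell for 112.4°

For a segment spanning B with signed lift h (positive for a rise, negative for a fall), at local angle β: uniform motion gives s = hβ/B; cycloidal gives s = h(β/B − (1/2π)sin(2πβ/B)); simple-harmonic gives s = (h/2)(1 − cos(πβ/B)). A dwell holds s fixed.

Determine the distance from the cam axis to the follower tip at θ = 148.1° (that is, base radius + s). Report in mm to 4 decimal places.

seg 1 [0°–74.6°] dwell: s stays 0.0000
seg 2 [74.6°–247.6°] cycloidal, h=5: θ=148.1° here. β=73.5, B=173. 5·(0.4249 − sin(2π·0.4249)/(2π)) = 1.7624 → s = 1.7624
radial distance = base radius + s = 14 + 1.7624 = 15.7624

15.7624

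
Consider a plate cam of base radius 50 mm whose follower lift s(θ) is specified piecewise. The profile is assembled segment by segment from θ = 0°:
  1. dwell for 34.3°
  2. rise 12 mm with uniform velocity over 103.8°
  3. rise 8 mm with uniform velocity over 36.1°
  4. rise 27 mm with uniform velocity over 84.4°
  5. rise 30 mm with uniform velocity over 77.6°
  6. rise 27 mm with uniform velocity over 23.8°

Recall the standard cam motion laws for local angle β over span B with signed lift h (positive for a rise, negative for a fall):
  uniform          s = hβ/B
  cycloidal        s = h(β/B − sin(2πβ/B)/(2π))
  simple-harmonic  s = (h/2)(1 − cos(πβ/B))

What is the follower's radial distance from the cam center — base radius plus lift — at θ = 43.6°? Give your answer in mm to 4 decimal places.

seg 1 [0°–34.3°] dwell: s stays 0.0000
seg 2 [34.3°–138.1°] uniform, h=12: θ=43.6° here. β=9.3, B=103.8. 12·9.3/103.8 = 1.0751 → s = 1.0751
radial distance = base radius + s = 50 + 1.0751 = 51.0751

51.0751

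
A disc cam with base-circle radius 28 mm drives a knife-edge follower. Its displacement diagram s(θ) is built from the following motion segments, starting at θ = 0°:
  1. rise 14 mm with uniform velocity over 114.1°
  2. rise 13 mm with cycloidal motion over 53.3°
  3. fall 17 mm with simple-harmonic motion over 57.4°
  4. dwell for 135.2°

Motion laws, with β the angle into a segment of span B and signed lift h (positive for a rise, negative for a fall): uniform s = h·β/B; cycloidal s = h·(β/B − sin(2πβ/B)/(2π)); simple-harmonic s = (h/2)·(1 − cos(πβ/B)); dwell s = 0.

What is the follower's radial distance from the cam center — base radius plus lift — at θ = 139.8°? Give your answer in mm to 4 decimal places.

seg 1 [0°–114.1°] uniform, h=14: full span → s += 14 → s = 14.0000
seg 2 [114.1°–167.4°] cycloidal, h=13: θ=139.8° here. β=25.7, B=53.3. 13·(0.4822 − sin(2π·0.4822)/(2π)) = 6.0371 → s = 20.0371
radial distance = base radius + s = 28 + 20.0371 = 48.0371

48.0371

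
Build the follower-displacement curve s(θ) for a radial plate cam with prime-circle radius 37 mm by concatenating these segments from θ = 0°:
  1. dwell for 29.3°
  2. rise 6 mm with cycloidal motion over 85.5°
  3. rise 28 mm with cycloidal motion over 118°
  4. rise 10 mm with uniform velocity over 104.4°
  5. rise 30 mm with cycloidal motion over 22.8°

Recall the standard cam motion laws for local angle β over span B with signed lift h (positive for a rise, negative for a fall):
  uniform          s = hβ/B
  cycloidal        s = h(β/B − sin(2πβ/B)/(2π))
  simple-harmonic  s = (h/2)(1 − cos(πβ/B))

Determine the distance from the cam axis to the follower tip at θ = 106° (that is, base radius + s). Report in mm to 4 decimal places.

seg 1 [0°–29.3°] dwell: s stays 0.0000
seg 2 [29.3°–114.8°] cycloidal, h=6: θ=106° here. β=76.7, B=85.5. 6·(0.8971 − sin(2π·0.8971)/(2π)) = 5.9578 → s = 5.9578
radial distance = base radius + s = 37 + 5.9578 = 42.9578

42.9578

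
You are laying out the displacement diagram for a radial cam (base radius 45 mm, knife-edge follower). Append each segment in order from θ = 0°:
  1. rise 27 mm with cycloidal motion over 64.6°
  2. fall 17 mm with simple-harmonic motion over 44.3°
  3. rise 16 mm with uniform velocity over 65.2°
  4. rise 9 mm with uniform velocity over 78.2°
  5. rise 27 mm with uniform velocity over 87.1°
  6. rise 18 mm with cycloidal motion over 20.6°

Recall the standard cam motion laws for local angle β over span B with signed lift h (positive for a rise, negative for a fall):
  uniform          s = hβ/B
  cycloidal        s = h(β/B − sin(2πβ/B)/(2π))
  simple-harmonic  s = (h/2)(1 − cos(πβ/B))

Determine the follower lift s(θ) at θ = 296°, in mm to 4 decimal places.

seg 1 [0°–64.6°] cycloidal, h=27: full span → s += 27 → s = 27.0000
seg 2 [64.6°–108.9°] simple-harmonic, h=-17: full span → s += -17 → s = 10.0000
seg 3 [108.9°–174.1°] uniform, h=16: full span → s += 16 → s = 26.0000
seg 4 [174.1°–252.3°] uniform, h=9: full span → s += 9 → s = 35.0000
seg 5 [252.3°–339.4°] uniform, h=27: θ=296° here. β=43.7, B=87.1. 27·43.7/87.1 = 13.5465 → s = 48.5465

48.5465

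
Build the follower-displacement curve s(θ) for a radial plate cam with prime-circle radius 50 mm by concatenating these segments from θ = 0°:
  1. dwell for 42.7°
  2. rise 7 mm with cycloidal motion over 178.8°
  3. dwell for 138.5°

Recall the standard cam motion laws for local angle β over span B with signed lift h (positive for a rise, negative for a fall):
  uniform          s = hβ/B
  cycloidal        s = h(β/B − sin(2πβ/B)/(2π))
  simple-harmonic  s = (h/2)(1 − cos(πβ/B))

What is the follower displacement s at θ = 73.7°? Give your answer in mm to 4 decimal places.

seg 1 [0°–42.7°] dwell: s stays 0.0000
seg 2 [42.7°–221.5°] cycloidal, h=7: θ=73.7° here. β=31, B=178.8. 7·(0.1734 − sin(2π·0.1734)/(2π)) = 0.2262 → s = 0.2262

0.2262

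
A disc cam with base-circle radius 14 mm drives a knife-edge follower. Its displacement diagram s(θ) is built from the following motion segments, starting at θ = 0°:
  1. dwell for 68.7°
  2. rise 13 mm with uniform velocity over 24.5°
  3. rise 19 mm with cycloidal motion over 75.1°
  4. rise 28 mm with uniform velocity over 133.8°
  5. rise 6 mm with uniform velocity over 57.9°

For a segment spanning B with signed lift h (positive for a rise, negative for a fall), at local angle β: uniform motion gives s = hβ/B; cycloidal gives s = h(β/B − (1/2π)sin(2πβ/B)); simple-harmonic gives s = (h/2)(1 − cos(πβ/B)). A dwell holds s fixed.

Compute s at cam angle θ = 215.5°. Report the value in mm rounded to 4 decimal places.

seg 1 [0°–68.7°] dwell: s stays 0.0000
seg 2 [68.7°–93.2°] uniform, h=13: full span → s += 13 → s = 13.0000
seg 3 [93.2°–168.3°] cycloidal, h=19: full span → s += 19 → s = 32.0000
seg 4 [168.3°–302.1°] uniform, h=28: θ=215.5° here. β=47.2, B=133.8. 28·47.2/133.8 = 9.8774 → s = 41.8774

41.8774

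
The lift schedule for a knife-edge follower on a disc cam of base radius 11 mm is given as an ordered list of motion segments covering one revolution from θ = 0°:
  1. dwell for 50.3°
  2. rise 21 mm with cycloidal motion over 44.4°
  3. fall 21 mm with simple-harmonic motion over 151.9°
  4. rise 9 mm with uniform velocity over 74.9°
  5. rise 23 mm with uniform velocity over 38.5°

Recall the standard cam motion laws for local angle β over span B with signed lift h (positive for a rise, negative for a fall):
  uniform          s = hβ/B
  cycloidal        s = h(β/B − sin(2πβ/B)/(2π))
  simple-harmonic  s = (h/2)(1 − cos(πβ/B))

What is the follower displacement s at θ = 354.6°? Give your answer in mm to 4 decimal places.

seg 1 [0°–50.3°] dwell: s stays 0.0000
seg 2 [50.3°–94.7°] cycloidal, h=21: full span → s += 21 → s = 21.0000
seg 3 [94.7°–246.6°] simple-harmonic, h=-21: full span → s += -21 → s = 0.0000
seg 4 [246.6°–321.5°] uniform, h=9: full span → s += 9 → s = 9.0000
seg 5 [321.5°–360°] uniform, h=23: θ=354.6° here. β=33.1, B=38.5. 23·33.1/38.5 = 19.7740 → s = 28.7740

28.7740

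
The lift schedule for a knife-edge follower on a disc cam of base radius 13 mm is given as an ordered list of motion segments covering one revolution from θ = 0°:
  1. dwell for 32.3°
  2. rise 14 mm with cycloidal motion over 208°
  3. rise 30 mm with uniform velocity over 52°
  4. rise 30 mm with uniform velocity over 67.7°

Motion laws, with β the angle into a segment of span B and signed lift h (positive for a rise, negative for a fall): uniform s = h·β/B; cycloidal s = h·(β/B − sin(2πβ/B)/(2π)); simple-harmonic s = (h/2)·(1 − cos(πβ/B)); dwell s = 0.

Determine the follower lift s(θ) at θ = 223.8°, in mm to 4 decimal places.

seg 1 [0°–32.3°] dwell: s stays 0.0000
seg 2 [32.3°–240.3°] cycloidal, h=14: θ=223.8° here. β=191.5, B=208. 14·(0.9207 − sin(2π·0.9207)/(2π)) = 13.9546 → s = 13.9546

13.9546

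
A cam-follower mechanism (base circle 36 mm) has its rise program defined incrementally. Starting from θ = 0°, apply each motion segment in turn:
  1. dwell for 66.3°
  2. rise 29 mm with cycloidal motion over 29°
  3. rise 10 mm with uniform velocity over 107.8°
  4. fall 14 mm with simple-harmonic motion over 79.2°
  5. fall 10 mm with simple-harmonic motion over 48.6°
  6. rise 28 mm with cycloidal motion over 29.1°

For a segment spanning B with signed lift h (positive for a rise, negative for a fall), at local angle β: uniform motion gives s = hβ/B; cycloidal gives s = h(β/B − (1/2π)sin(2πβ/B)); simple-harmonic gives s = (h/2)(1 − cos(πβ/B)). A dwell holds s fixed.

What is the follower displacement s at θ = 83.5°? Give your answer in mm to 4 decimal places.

seg 1 [0°–66.3°] dwell: s stays 0.0000
seg 2 [66.3°–95.3°] cycloidal, h=29: θ=83.5° here. β=17.2, B=29. 29·(0.5931 − sin(2π·0.5931)/(2π)) = 19.7486 → s = 19.7486

19.7486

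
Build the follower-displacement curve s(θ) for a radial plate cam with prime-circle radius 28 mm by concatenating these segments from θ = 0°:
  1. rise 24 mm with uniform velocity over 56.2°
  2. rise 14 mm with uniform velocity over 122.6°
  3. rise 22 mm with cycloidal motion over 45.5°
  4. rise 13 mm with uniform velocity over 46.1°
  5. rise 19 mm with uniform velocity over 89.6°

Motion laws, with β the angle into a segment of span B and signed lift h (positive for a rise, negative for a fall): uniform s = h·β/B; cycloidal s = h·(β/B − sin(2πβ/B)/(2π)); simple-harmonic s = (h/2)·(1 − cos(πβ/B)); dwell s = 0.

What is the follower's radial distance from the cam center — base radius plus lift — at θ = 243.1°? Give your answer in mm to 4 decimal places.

seg 1 [0°–56.2°] uniform, h=24: full span → s += 24 → s = 24.0000
seg 2 [56.2°–178.8°] uniform, h=14: full span → s += 14 → s = 38.0000
seg 3 [178.8°–224.3°] cycloidal, h=22: full span → s += 22 → s = 60.0000
seg 4 [224.3°–270.4°] uniform, h=13: θ=243.1° here. β=18.8, B=46.1. 13·18.8/46.1 = 5.3015 → s = 65.3015
radial distance = base radius + s = 28 + 65.3015 = 93.3015

93.3015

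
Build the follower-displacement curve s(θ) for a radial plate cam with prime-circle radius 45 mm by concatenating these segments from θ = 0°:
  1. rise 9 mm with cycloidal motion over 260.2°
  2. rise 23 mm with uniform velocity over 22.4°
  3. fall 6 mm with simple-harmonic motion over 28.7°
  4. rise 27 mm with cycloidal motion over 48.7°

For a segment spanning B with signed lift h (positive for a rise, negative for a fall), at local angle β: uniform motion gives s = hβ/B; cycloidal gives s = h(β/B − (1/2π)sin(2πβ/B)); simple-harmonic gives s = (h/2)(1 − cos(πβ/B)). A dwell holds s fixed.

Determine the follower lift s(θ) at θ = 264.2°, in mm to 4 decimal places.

seg 1 [0°–260.2°] cycloidal, h=9: full span → s += 9 → s = 9.0000
seg 2 [260.2°–282.6°] uniform, h=23: θ=264.2° here. β=4, B=22.4. 23·4/22.4 = 4.1071 → s = 13.1071

13.1071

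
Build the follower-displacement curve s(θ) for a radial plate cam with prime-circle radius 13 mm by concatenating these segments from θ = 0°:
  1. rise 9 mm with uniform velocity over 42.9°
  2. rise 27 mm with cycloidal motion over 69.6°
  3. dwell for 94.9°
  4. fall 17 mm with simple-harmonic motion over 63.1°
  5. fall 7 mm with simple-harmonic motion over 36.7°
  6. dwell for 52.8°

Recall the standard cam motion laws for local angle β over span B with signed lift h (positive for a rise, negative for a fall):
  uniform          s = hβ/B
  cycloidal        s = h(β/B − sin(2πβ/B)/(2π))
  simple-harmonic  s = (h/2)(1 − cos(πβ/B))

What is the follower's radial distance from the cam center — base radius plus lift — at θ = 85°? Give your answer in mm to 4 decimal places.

seg 1 [0°–42.9°] uniform, h=9: full span → s += 9 → s = 9.0000
seg 2 [42.9°–112.5°] cycloidal, h=27: θ=85° here. β=42.1, B=69.6. 27·(0.6049 − sin(2π·0.6049)/(2π)) = 18.9632 → s = 27.9632
radial distance = base radius + s = 13 + 27.9632 = 40.9632

40.9632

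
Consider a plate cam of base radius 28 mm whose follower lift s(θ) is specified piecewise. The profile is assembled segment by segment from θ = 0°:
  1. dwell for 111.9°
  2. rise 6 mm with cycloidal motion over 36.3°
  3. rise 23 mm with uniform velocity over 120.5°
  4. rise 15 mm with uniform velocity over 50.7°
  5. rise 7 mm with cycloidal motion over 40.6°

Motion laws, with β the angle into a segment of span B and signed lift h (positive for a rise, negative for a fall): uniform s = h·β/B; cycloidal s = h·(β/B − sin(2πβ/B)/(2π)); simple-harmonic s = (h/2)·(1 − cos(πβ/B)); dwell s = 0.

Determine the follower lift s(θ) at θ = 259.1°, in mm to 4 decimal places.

seg 1 [0°–111.9°] dwell: s stays 0.0000
seg 2 [111.9°–148.2°] cycloidal, h=6: full span → s += 6 → s = 6.0000
seg 3 [148.2°–268.7°] uniform, h=23: θ=259.1° here. β=110.9, B=120.5. 23·110.9/120.5 = 21.1676 → s = 27.1676

27.1676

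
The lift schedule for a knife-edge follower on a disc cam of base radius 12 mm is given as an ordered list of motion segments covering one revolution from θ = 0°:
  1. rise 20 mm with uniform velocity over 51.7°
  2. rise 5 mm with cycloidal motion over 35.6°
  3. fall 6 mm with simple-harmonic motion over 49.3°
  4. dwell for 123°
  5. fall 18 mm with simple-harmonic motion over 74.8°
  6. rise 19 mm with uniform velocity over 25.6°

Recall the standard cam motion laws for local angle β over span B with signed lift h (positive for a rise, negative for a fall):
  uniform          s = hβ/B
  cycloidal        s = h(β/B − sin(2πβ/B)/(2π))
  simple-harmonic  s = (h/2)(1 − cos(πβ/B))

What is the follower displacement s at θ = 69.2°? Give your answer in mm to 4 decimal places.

seg 1 [0°–51.7°] uniform, h=20: full span → s += 20 → s = 20.0000
seg 2 [51.7°–87.3°] cycloidal, h=5: θ=69.2° here. β=17.5, B=35.6. 5·(0.4916 − sin(2π·0.4916)/(2π)) = 2.4158 → s = 22.4158

22.4158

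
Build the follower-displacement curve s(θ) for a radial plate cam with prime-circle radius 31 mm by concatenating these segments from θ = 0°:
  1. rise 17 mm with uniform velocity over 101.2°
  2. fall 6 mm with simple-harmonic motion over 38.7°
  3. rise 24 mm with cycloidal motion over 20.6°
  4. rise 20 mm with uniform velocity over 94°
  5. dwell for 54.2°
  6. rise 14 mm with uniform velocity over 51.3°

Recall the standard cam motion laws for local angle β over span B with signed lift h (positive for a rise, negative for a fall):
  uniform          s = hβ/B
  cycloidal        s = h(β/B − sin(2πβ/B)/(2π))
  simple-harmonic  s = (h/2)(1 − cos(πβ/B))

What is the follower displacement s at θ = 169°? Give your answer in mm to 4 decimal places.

seg 1 [0°–101.2°] uniform, h=17: full span → s += 17 → s = 17.0000
seg 2 [101.2°–139.9°] simple-harmonic, h=-6: full span → s += -6 → s = 11.0000
seg 3 [139.9°–160.5°] cycloidal, h=24: full span → s += 24 → s = 35.0000
seg 4 [160.5°–254.5°] uniform, h=20: θ=169° here. β=8.5, B=94. 20·8.5/94 = 1.8085 → s = 36.8085

36.8085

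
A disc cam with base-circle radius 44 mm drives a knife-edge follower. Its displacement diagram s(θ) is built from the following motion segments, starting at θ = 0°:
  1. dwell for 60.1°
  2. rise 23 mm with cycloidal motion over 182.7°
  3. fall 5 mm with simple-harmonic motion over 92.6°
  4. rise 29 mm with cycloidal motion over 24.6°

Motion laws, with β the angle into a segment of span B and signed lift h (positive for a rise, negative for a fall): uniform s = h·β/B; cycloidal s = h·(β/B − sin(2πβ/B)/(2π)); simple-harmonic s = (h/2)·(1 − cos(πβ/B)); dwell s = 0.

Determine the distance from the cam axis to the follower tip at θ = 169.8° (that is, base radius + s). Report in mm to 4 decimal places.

seg 1 [0°–60.1°] dwell: s stays 0.0000
seg 2 [60.1°–242.8°] cycloidal, h=23: θ=169.8° here. β=109.7, B=182.7. 23·(0.6004 − sin(2π·0.6004)/(2π)) = 15.9698 → s = 15.9698
radial distance = base radius + s = 44 + 15.9698 = 59.9698

59.9698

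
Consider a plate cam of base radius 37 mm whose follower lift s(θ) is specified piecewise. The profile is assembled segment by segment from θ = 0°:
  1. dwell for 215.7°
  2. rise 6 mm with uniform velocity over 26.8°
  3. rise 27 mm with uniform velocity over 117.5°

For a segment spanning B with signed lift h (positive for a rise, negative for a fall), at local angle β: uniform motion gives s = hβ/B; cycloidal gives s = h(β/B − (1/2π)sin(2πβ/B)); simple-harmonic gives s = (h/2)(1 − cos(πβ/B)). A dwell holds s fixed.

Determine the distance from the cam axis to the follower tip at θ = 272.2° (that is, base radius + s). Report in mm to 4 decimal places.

seg 1 [0°–215.7°] dwell: s stays 0.0000
seg 2 [215.7°–242.5°] uniform, h=6: full span → s += 6 → s = 6.0000
seg 3 [242.5°–360°] uniform, h=27: θ=272.2° here. β=29.7, B=117.5. 27·29.7/117.5 = 6.8247 → s = 12.8247
radial distance = base radius + s = 37 + 12.8247 = 49.8247

49.8247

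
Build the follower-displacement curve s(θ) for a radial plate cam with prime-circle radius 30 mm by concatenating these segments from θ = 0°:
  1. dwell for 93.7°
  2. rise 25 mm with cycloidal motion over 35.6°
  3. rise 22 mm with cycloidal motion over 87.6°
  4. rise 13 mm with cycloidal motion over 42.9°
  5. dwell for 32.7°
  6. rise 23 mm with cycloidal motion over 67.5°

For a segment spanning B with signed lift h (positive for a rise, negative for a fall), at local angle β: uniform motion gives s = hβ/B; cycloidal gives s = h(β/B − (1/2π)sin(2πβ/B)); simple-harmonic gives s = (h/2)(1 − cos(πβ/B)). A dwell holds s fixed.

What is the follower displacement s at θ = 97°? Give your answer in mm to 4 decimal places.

seg 1 [0°–93.7°] dwell: s stays 0.0000
seg 2 [93.7°–129.3°] cycloidal, h=25: θ=97° here. β=3.3, B=35.6. 25·(0.0927 − sin(2π·0.0927)/(2π)) = 0.1288 → s = 0.1288

0.1288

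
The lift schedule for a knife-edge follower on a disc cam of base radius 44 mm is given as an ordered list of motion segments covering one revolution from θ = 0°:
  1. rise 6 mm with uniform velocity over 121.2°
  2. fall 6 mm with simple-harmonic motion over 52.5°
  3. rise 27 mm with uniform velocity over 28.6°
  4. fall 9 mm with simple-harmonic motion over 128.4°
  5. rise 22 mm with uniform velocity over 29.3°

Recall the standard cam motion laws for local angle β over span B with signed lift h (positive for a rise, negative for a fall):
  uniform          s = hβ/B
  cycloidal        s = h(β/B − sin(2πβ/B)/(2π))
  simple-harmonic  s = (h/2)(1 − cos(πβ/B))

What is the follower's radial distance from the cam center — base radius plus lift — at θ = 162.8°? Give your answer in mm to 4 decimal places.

seg 1 [0°–121.2°] uniform, h=6: full span → s += 6 → s = 6.0000
seg 2 [121.2°–173.7°] simple-harmonic, h=-6: θ=162.8° here. β=41.6, B=52.5. -6/2·(1 − cos(π·0.7924)) = -5.3842 → s = 0.6158
radial distance = base radius + s = 44 + 0.6158 = 44.6158

44.6158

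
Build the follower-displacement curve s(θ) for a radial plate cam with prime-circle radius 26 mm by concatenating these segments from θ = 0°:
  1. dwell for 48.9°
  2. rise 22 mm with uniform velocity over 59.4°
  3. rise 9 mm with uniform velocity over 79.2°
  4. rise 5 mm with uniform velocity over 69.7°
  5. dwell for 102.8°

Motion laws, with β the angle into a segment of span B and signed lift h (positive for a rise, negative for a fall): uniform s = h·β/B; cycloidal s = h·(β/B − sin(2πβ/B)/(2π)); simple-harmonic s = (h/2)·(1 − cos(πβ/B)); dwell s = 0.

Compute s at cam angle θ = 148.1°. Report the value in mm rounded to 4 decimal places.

seg 1 [0°–48.9°] dwell: s stays 0.0000
seg 2 [48.9°–108.3°] uniform, h=22: full span → s += 22 → s = 22.0000
seg 3 [108.3°–187.5°] uniform, h=9: θ=148.1° here. β=39.8, B=79.2. 9·39.8/79.2 = 4.5227 → s = 26.5227

26.5227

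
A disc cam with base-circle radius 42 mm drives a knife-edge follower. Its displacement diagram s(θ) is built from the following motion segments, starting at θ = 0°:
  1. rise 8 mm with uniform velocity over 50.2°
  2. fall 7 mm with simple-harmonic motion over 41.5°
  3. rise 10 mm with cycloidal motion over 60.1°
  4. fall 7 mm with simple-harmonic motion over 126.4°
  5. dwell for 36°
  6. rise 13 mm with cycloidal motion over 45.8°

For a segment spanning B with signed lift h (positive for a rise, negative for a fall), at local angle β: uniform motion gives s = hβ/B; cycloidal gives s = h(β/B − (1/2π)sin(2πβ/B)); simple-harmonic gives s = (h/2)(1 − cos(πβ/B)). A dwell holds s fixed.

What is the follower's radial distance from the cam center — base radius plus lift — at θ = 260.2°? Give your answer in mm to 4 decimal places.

seg 1 [0°–50.2°] uniform, h=8: full span → s += 8 → s = 8.0000
seg 2 [50.2°–91.7°] simple-harmonic, h=-7: full span → s += -7 → s = 1.0000
seg 3 [91.7°–151.8°] cycloidal, h=10: full span → s += 10 → s = 11.0000
seg 4 [151.8°–278.2°] simple-harmonic, h=-7: θ=260.2° here. β=108.4, B=126.4. -7/2·(1 − cos(π·0.8576)) = -6.6555 → s = 4.3445
radial distance = base radius + s = 42 + 4.3445 = 46.3445

46.3445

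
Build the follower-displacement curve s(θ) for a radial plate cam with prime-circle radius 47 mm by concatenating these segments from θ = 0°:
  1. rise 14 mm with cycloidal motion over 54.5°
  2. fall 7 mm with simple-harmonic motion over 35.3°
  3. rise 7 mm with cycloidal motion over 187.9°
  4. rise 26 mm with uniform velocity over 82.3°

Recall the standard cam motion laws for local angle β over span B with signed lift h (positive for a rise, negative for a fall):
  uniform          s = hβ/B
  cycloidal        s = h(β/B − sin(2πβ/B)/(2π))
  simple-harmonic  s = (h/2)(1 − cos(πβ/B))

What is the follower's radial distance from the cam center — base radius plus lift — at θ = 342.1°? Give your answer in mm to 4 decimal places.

seg 1 [0°–54.5°] cycloidal, h=14: full span → s += 14 → s = 14.0000
seg 2 [54.5°–89.8°] simple-harmonic, h=-7: full span → s += -7 → s = 7.0000
seg 3 [89.8°–277.7°] cycloidal, h=7: full span → s += 7 → s = 14.0000
seg 4 [277.7°–360°] uniform, h=26: θ=342.1° here. β=64.4, B=82.3. 26·64.4/82.3 = 20.3451 → s = 34.3451
radial distance = base radius + s = 47 + 34.3451 = 81.3451

81.3451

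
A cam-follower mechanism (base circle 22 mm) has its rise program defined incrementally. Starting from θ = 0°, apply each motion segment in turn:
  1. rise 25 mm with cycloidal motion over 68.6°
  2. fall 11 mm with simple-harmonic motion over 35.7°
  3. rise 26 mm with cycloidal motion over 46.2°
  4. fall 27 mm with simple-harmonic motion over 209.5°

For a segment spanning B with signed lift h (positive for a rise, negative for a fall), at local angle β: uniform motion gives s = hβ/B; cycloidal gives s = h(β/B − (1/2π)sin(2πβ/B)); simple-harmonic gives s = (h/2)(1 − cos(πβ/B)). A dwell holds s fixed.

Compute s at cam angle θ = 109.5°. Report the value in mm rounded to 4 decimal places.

seg 1 [0°–68.6°] cycloidal, h=25: full span → s += 25 → s = 25.0000
seg 2 [68.6°–104.3°] simple-harmonic, h=-11: full span → s += -11 → s = 14.0000
seg 3 [104.3°–150.5°] cycloidal, h=26: θ=109.5° here. β=5.2, B=46.2. 26·(0.1126 − sin(2π·0.1126)/(2π)) = 0.2379 → s = 14.2379

14.2379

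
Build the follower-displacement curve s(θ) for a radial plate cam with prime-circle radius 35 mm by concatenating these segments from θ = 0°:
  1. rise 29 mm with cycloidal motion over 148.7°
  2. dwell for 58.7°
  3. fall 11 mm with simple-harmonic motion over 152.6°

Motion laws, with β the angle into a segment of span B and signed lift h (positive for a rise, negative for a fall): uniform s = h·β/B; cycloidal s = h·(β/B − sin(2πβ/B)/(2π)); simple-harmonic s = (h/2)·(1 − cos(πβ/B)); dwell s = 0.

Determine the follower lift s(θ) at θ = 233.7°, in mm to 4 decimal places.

seg 1 [0°–148.7°] cycloidal, h=29: full span → s += 29 → s = 29.0000
seg 2 [148.7°–207.4°] dwell: s stays 29.0000
seg 3 [207.4°–360°] simple-harmonic, h=-11: θ=233.7° here. β=26.3, B=152.6. -11/2·(1 − cos(π·0.1723)) = -0.7867 → s = 28.2133

28.2133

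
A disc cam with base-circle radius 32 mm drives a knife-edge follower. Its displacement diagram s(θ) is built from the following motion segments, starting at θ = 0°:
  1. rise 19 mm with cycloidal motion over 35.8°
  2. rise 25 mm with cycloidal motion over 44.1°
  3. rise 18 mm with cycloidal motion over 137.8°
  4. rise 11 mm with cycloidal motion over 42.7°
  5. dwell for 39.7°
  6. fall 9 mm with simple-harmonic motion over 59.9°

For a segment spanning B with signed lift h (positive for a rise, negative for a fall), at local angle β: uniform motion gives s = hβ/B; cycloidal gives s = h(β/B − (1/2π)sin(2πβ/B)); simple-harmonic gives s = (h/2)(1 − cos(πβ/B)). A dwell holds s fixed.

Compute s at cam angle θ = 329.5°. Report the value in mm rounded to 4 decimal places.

seg 1 [0°–35.8°] cycloidal, h=19: full span → s += 19 → s = 19.0000
seg 2 [35.8°–79.9°] cycloidal, h=25: full span → s += 25 → s = 44.0000
seg 3 [79.9°–217.7°] cycloidal, h=18: full span → s += 18 → s = 62.0000
seg 4 [217.7°–260.4°] cycloidal, h=11: full span → s += 11 → s = 73.0000
seg 5 [260.4°–300.1°] dwell: s stays 73.0000
seg 6 [300.1°–360°] simple-harmonic, h=-9: θ=329.5° here. β=29.4, B=59.9. -9/2·(1 − cos(π·0.4908)) = -4.3702 → s = 68.6298

68.6298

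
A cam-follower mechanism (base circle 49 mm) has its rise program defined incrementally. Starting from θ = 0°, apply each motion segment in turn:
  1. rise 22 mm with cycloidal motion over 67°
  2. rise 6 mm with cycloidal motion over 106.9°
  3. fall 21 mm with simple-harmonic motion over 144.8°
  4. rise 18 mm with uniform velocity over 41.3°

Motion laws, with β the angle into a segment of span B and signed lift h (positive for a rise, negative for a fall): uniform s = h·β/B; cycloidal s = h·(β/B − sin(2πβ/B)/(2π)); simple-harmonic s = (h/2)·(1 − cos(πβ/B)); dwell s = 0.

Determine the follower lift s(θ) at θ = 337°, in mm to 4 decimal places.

seg 1 [0°–67°] cycloidal, h=22: full span → s += 22 → s = 22.0000
seg 2 [67°–173.9°] cycloidal, h=6: full span → s += 6 → s = 28.0000
seg 3 [173.9°–318.7°] simple-harmonic, h=-21: full span → s += -21 → s = 7.0000
seg 4 [318.7°–360°] uniform, h=18: θ=337° here. β=18.3, B=41.3. 18·18.3/41.3 = 7.9758 → s = 14.9758

14.9758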